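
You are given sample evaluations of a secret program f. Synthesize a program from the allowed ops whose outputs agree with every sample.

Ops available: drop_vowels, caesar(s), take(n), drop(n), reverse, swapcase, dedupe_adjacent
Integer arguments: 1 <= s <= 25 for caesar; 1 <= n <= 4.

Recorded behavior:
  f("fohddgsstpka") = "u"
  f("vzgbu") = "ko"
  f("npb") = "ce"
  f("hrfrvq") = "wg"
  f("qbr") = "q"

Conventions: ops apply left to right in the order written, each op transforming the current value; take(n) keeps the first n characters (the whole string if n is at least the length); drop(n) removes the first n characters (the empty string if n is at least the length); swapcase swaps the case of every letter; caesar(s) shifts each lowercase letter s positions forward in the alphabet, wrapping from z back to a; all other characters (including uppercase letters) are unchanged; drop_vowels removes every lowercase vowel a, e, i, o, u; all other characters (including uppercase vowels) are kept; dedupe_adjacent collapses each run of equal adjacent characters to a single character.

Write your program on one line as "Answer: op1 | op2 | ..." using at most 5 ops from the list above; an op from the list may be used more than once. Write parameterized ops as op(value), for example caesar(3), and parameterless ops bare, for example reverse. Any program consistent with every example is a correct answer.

take(2) | drop_vowels | caesar(4) | drop_vowels | caesar(11)

Check, running the answer program on each example:
  "fohddgsstpka" -> "fo" -> "f" -> "j" -> "j" -> "u"
  "vzgbu" -> "vz" -> "vz" -> "zd" -> "zd" -> "ko"
  "npb" -> "np" -> "np" -> "rt" -> "rt" -> "ce"
  "hrfrvq" -> "hr" -> "hr" -> "lv" -> "lv" -> "wg"
  "qbr" -> "qb" -> "qb" -> "uf" -> "f" -> "q"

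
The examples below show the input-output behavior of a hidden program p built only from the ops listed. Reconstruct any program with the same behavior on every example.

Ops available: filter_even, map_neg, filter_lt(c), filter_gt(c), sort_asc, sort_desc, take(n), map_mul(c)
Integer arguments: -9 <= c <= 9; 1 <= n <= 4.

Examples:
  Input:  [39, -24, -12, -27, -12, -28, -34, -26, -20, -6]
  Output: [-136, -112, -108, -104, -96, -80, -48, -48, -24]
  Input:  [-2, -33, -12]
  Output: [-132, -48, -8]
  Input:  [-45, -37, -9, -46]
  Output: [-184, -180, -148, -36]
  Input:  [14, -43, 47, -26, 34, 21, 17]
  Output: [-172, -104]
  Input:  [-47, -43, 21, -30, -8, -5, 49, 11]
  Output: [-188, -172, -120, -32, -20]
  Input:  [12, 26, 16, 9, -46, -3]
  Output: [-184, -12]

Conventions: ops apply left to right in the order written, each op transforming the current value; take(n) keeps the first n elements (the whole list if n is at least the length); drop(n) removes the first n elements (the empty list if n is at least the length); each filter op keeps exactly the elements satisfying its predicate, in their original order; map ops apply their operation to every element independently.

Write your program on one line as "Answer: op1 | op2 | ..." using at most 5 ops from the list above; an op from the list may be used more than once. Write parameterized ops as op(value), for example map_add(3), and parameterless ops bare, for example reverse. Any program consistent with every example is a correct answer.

filter_lt(5) | sort_desc | map_mul(4) | sort_asc

Check, running the answer program on each example:
  [39, -24, -12, -27, -12, -28, -34, -26, -20, -6] -> [-24, -12, -27, -12, -28, -34, -26, -20, -6] -> [-6, -12, -12, -20, -24, -26, -27, -28, -34] -> [-24, -48, -48, -80, -96, -104, -108, -112, -136] -> [-136, -112, -108, -104, -96, -80, -48, -48, -24]
  [-2, -33, -12] -> [-2, -33, -12] -> [-2, -12, -33] -> [-8, -48, -132] -> [-132, -48, -8]
  [-45, -37, -9, -46] -> [-45, -37, -9, -46] -> [-9, -37, -45, -46] -> [-36, -148, -180, -184] -> [-184, -180, -148, -36]
  [14, -43, 47, -26, 34, 21, 17] -> [-43, -26] -> [-26, -43] -> [-104, -172] -> [-172, -104]
  [-47, -43, 21, -30, -8, -5, 49, 11] -> [-47, -43, -30, -8, -5] -> [-5, -8, -30, -43, -47] -> [-20, -32, -120, -172, -188] -> [-188, -172, -120, -32, -20]
  [12, 26, 16, 9, -46, -3] -> [-46, -3] -> [-3, -46] -> [-12, -184] -> [-184, -12]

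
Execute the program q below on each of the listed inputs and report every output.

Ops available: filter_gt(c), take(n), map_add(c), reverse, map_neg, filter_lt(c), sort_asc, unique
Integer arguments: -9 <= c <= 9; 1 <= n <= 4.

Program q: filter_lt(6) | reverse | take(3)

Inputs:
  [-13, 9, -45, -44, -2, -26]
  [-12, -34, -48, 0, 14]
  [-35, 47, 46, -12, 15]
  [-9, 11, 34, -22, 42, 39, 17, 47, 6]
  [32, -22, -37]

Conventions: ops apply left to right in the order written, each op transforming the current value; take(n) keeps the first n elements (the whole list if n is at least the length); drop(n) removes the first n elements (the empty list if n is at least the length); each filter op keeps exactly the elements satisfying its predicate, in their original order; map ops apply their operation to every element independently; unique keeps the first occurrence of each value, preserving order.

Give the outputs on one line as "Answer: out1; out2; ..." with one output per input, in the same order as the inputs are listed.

[-26, -2, -44]; [0, -48, -34]; [-12, -35]; [-22, -9]; [-37, -22]

Execution, op by op:
  [-13, 9, -45, -44, -2, -26] -> [-13, -45, -44, -2, -26] -> [-26, -2, -44, -45, -13] -> [-26, -2, -44]
  [-12, -34, -48, 0, 14] -> [-12, -34, -48, 0] -> [0, -48, -34, -12] -> [0, -48, -34]
  [-35, 47, 46, -12, 15] -> [-35, -12] -> [-12, -35] -> [-12, -35]
  [-9, 11, 34, -22, 42, 39, 17, 47, 6] -> [-9, -22] -> [-22, -9] -> [-22, -9]
  [32, -22, -37] -> [-22, -37] -> [-37, -22] -> [-37, -22]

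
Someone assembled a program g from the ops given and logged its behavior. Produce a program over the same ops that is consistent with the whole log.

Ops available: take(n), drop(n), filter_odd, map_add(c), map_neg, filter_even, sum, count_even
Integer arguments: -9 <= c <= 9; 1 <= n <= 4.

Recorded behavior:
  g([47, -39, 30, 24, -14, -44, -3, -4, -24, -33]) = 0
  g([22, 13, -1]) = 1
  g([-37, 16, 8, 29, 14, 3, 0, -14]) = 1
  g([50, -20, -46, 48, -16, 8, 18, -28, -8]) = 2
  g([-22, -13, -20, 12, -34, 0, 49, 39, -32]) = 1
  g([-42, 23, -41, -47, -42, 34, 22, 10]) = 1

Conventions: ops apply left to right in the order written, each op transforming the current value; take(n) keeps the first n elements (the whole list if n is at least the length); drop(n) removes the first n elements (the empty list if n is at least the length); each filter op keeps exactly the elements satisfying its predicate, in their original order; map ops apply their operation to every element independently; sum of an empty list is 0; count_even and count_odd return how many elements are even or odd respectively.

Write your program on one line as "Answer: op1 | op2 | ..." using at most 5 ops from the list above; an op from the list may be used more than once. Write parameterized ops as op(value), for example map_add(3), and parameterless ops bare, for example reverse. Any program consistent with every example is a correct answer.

take(2) | filter_even | map_neg | count_even

Check, running the answer program on each example:
  [47, -39, 30, 24, -14, -44, -3, -4, -24, -33] -> [47, -39] -> [] -> [] -> 0
  [22, 13, -1] -> [22, 13] -> [22] -> [-22] -> 1
  [-37, 16, 8, 29, 14, 3, 0, -14] -> [-37, 16] -> [16] -> [-16] -> 1
  [50, -20, -46, 48, -16, 8, 18, -28, -8] -> [50, -20] -> [50, -20] -> [-50, 20] -> 2
  [-22, -13, -20, 12, -34, 0, 49, 39, -32] -> [-22, -13] -> [-22] -> [22] -> 1
  [-42, 23, -41, -47, -42, 34, 22, 10] -> [-42, 23] -> [-42] -> [42] -> 1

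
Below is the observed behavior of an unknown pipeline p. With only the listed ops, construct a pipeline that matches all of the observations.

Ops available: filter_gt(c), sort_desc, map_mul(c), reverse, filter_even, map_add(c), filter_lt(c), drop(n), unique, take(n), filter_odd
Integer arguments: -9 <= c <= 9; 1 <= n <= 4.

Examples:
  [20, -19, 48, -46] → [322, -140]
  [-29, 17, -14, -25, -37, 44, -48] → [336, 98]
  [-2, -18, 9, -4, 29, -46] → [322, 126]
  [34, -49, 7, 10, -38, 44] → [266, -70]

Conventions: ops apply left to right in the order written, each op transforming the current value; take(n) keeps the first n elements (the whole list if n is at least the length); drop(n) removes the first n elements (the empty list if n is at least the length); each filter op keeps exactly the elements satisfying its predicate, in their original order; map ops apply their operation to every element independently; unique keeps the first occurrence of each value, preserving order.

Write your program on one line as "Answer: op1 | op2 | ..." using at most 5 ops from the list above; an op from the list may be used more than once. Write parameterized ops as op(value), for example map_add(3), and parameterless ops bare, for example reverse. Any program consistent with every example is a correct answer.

sort_desc | filter_even | reverse | take(2) | map_mul(-7)

Check, running the answer program on each example:
  [20, -19, 48, -46] -> [48, 20, -19, -46] -> [48, 20, -46] -> [-46, 20, 48] -> [-46, 20] -> [322, -140]
  [-29, 17, -14, -25, -37, 44, -48] -> [44, 17, -14, -25, -29, -37, -48] -> [44, -14, -48] -> [-48, -14, 44] -> [-48, -14] -> [336, 98]
  [-2, -18, 9, -4, 29, -46] -> [29, 9, -2, -4, -18, -46] -> [-2, -4, -18, -46] -> [-46, -18, -4, -2] -> [-46, -18] -> [322, 126]
  [34, -49, 7, 10, -38, 44] -> [44, 34, 10, 7, -38, -49] -> [44, 34, 10, -38] -> [-38, 10, 34, 44] -> [-38, 10] -> [266, -70]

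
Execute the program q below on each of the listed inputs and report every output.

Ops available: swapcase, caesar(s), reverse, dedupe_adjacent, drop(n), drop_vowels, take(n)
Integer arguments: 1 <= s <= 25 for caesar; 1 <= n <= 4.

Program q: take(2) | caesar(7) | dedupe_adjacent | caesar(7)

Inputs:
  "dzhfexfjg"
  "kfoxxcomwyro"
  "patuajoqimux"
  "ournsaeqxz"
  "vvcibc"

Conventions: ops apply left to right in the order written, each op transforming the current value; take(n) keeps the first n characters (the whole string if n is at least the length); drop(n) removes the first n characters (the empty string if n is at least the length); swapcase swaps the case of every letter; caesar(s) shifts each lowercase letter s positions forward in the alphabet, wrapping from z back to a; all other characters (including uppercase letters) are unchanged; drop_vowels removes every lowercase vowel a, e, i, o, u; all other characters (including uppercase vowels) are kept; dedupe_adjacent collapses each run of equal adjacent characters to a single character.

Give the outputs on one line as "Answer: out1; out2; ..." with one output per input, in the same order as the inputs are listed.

Execution, op by op:
  "dzhfexfjg" -> "dz" -> "kg" -> "kg" -> "rn"
  "kfoxxcomwyro" -> "kf" -> "rm" -> "rm" -> "yt"
  "patuajoqimux" -> "pa" -> "wh" -> "wh" -> "do"
  "ournsaeqxz" -> "ou" -> "vb" -> "vb" -> "ci"
  "vvcibc" -> "vv" -> "cc" -> "c" -> "j"

"rn"; "yt"; "do"; "ci"; "j"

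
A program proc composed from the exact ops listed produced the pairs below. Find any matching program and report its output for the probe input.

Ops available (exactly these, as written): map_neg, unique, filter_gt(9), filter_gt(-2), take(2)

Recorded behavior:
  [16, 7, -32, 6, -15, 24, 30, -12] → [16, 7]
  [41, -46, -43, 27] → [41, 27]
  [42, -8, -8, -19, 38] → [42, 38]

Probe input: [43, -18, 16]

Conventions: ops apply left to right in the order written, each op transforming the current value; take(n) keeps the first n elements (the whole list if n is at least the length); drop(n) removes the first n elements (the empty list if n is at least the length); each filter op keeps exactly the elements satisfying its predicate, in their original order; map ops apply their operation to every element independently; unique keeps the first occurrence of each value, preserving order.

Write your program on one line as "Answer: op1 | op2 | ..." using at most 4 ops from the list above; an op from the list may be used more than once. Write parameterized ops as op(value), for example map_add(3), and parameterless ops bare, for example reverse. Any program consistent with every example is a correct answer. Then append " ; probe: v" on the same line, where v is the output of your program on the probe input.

unique | filter_gt(-2) | take(2) ; probe: [43, 16]

Check, running the answer program on each example:
  [16, 7, -32, 6, -15, 24, 30, -12] -> [16, 7, -32, 6, -15, 24, 30, -12] -> [16, 7, 6, 24, 30] -> [16, 7]
  [41, -46, -43, 27] -> [41, -46, -43, 27] -> [41, 27] -> [41, 27]
  [42, -8, -8, -19, 38] -> [42, -8, -19, 38] -> [42, 38] -> [42, 38]
  probe: [43, -18, 16] -> [43, -18, 16] -> [43, 16] -> [43, 16]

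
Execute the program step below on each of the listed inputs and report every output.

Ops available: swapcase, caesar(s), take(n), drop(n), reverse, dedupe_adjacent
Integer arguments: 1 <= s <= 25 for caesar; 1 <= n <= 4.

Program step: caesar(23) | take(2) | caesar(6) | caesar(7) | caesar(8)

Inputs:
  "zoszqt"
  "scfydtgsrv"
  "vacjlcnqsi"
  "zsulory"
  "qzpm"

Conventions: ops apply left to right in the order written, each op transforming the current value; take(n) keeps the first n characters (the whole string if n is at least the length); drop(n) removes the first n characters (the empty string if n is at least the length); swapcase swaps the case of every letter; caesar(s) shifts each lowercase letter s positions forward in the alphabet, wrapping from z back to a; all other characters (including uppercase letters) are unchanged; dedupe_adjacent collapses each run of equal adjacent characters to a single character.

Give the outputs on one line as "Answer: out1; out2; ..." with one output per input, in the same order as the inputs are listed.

Execution, op by op:
  "zoszqt" -> "wlpwnq" -> "wl" -> "cr" -> "jy" -> "rg"
  "scfydtgsrv" -> "pzcvaqdpos" -> "pz" -> "vf" -> "cm" -> "ku"
  "vacjlcnqsi" -> "sxzgizknpf" -> "sx" -> "yd" -> "fk" -> "ns"
  "zsulory" -> "wprilov" -> "wp" -> "cv" -> "jc" -> "rk"
  "qzpm" -> "nwmj" -> "nw" -> "tc" -> "aj" -> "ir"

"rg"; "ku"; "ns"; "rk"; "ir"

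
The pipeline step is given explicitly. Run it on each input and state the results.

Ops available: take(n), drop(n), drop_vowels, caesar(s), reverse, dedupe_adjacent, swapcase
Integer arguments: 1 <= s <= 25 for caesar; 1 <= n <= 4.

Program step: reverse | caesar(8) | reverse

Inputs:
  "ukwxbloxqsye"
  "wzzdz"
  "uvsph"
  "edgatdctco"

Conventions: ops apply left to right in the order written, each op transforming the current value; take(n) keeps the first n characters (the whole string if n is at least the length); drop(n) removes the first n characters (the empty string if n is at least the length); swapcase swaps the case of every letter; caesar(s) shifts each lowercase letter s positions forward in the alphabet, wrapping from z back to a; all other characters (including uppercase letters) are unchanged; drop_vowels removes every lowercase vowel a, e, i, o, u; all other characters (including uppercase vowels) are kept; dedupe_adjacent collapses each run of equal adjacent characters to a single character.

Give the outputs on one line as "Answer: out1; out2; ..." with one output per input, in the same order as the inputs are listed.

"csefjtwfyagm"; "ehhlh"; "cdaxp"; "mloiblkbkw"

Execution, op by op:
  "ukwxbloxqsye" -> "eysqxolbxwku" -> "mgayfwtjfesc" -> "csefjtwfyagm"
  "wzzdz" -> "zdzzw" -> "hlhhe" -> "ehhlh"
  "uvsph" -> "hpsvu" -> "pxadc" -> "cdaxp"
  "edgatdctco" -> "octcdtagde" -> "wkbklbiolm" -> "mloiblkbkw"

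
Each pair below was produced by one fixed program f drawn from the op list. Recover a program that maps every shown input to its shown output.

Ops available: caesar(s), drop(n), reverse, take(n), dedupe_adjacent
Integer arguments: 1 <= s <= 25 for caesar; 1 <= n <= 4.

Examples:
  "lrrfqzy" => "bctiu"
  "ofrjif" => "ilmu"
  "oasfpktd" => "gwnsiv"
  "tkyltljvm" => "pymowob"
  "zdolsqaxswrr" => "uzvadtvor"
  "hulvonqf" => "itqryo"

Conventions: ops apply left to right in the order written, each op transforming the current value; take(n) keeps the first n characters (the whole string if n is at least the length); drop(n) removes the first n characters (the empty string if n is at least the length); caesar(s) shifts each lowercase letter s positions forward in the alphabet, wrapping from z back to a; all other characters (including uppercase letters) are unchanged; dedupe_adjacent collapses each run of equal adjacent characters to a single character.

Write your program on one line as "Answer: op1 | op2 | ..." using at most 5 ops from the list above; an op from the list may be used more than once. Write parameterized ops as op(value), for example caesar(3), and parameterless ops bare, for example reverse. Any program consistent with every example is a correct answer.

drop(2) | caesar(12) | caesar(17) | dedupe_adjacent | reverse

Check, running the answer program on each example:
  "lrrfqzy" -> "rfqzy" -> "drclk" -> "uitcb" -> "uitcb" -> "bctiu"
  "ofrjif" -> "rjif" -> "dvur" -> "umli" -> "umli" -> "ilmu"
  "oasfpktd" -> "sfpktd" -> "erbwfp" -> "visnwg" -> "visnwg" -> "gwnsiv"
  "tkyltljvm" -> "yltljvm" -> "kxfxvhy" -> "bowomyp" -> "bowomyp" -> "pymowob"
  "zdolsqaxswrr" -> "olsqaxswrr" -> "axecmjeidd" -> "rovtdavzuu" -> "rovtdavzu" -> "uzvadtvor"
  "hulvonqf" -> "lvonqf" -> "xhazcr" -> "oyrqti" -> "oyrqti" -> "itqryo"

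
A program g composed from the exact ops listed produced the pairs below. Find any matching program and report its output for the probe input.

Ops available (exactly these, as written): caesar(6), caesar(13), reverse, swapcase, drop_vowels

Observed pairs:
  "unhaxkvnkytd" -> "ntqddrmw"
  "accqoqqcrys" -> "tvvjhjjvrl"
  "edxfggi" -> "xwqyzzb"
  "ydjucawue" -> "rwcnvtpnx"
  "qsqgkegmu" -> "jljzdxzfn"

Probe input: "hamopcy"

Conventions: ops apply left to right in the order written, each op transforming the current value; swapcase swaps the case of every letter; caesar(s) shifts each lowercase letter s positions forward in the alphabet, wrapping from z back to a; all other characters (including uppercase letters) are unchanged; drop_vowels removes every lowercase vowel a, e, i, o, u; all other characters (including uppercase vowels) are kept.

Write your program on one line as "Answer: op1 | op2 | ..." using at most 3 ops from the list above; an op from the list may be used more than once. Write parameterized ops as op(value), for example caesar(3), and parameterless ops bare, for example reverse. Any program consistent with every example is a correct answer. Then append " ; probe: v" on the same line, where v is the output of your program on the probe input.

caesar(13) | drop_vowels | caesar(6) ; probe: "tfhivr"

Check, running the answer program on each example:
  "unhaxkvnkytd" -> "haunkxiaxlgq" -> "hnkxxlgq" -> "ntqddrmw"
  "accqoqqcrys" -> "nppdbddpelf" -> "nppdbddplf" -> "tvvjhjjvrl"
  "edxfggi" -> "rqksttv" -> "rqksttv" -> "xwqyzzb"
  "ydjucawue" -> "lqwhpnjhr" -> "lqwhpnjhr" -> "rwcnvtpnx"
  "qsqgkegmu" -> "dfdtxrtzh" -> "dfdtxrtzh" -> "jljzdxzfn"
  probe: "hamopcy" -> "unzbcpl" -> "nzbcpl" -> "tfhivr"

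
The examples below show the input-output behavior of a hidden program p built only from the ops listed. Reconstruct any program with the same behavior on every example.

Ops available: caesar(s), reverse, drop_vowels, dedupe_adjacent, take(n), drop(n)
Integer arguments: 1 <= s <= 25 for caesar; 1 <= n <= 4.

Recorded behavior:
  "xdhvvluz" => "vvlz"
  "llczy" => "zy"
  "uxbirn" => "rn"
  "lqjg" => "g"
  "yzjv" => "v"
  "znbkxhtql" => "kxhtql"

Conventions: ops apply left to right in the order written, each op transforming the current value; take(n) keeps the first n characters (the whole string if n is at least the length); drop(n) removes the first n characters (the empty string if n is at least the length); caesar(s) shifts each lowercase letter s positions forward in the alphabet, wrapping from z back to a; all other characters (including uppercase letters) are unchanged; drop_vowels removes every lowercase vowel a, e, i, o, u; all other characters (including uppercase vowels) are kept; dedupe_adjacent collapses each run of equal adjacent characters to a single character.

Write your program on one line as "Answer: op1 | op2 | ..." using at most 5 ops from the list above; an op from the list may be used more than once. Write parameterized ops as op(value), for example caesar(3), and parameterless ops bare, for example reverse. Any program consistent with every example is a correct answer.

drop(3) | reverse | drop_vowels | reverse

Check, running the answer program on each example:
  "xdhvvluz" -> "vvluz" -> "zulvv" -> "zlvv" -> "vvlz"
  "llczy" -> "zy" -> "yz" -> "yz" -> "zy"
  "uxbirn" -> "irn" -> "nri" -> "nr" -> "rn"
  "lqjg" -> "g" -> "g" -> "g" -> "g"
  "yzjv" -> "v" -> "v" -> "v" -> "v"
  "znbkxhtql" -> "kxhtql" -> "lqthxk" -> "lqthxk" -> "kxhtql"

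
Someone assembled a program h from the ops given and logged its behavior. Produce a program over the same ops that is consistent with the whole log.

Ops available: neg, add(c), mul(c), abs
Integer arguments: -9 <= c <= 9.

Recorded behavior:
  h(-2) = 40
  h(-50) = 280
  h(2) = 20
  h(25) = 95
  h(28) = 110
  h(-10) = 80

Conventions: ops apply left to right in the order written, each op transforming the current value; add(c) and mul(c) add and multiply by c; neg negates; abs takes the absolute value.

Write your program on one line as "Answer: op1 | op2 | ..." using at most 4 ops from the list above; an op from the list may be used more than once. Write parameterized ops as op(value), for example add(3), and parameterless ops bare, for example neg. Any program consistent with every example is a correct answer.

neg | add(6) | mul(5) | abs

Check, running the answer program on each example:
  -2 -> 2 -> 8 -> 40 -> 40
  -50 -> 50 -> 56 -> 280 -> 280
  2 -> -2 -> 4 -> 20 -> 20
  25 -> -25 -> -19 -> -95 -> 95
  28 -> -28 -> -22 -> -110 -> 110
  -10 -> 10 -> 16 -> 80 -> 80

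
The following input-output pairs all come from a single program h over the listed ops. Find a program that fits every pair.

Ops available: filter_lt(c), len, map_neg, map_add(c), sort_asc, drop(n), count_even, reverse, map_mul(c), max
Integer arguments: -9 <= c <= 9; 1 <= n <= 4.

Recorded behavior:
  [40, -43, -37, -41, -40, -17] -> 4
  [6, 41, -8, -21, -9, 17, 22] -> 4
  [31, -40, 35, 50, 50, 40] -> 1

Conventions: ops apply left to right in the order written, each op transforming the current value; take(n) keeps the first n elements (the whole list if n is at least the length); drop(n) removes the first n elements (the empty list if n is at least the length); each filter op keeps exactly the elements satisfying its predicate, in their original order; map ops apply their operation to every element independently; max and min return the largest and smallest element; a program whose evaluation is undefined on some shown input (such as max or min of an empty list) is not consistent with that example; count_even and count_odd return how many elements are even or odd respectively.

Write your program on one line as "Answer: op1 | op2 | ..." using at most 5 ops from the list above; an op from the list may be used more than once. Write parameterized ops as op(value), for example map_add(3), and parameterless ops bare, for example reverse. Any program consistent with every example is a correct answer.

drop(1) | map_add(-9) | map_mul(5) | count_even

Check, running the answer program on each example:
  [40, -43, -37, -41, -40, -17] -> [-43, -37, -41, -40, -17] -> [-52, -46, -50, -49, -26] -> [-260, -230, -250, -245, -130] -> 4
  [6, 41, -8, -21, -9, 17, 22] -> [41, -8, -21, -9, 17, 22] -> [32, -17, -30, -18, 8, 13] -> [160, -85, -150, -90, 40, 65] -> 4
  [31, -40, 35, 50, 50, 40] -> [-40, 35, 50, 50, 40] -> [-49, 26, 41, 41, 31] -> [-245, 130, 205, 205, 155] -> 1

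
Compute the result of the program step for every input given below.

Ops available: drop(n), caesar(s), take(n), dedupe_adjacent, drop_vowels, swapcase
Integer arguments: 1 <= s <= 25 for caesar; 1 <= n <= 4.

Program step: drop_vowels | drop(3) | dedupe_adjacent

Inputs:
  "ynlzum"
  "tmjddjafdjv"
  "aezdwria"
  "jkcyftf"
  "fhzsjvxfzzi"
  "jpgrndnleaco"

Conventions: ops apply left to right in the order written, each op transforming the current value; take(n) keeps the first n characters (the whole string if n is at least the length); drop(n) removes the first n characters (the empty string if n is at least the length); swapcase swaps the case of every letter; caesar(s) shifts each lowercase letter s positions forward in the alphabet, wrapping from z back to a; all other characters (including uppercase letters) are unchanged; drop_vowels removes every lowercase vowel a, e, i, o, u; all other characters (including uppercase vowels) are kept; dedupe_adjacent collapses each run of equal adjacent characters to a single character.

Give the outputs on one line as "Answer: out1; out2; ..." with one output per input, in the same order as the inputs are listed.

Execution, op by op:
  "ynlzum" -> "ynlzm" -> "zm" -> "zm"
  "tmjddjafdjv" -> "tmjddjfdjv" -> "ddjfdjv" -> "djfdjv"
  "aezdwria" -> "zdwr" -> "r" -> "r"
  "jkcyftf" -> "jkcyftf" -> "yftf" -> "yftf"
  "fhzsjvxfzzi" -> "fhzsjvxfzz" -> "sjvxfzz" -> "sjvxfz"
  "jpgrndnleaco" -> "jpgrndnlc" -> "rndnlc" -> "rndnlc"

"zm"; "djfdjv"; "r"; "yftf"; "sjvxfz"; "rndnlc"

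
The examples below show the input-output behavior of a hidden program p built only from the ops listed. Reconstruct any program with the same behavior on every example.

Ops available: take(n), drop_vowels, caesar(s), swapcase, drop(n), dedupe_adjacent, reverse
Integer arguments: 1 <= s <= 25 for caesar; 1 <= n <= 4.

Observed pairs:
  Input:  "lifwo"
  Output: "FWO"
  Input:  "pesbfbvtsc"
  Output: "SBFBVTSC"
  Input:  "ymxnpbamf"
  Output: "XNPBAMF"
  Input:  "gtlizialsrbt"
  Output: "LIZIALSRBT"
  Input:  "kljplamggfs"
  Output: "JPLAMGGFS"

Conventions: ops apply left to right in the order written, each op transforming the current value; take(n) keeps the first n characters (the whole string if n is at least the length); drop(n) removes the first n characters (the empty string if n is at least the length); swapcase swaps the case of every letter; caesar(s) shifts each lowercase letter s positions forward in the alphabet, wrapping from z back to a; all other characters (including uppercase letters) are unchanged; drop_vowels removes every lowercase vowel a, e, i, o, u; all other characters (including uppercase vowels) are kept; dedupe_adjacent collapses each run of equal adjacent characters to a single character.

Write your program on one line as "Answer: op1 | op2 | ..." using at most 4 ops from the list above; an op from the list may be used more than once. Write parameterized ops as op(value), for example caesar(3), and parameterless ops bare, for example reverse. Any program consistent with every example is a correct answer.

drop(1) | drop(1) | swapcase

Check, running the answer program on each example:
  "lifwo" -> "ifwo" -> "fwo" -> "FWO"
  "pesbfbvtsc" -> "esbfbvtsc" -> "sbfbvtsc" -> "SBFBVTSC"
  "ymxnpbamf" -> "mxnpbamf" -> "xnpbamf" -> "XNPBAMF"
  "gtlizialsrbt" -> "tlizialsrbt" -> "lizialsrbt" -> "LIZIALSRBT"
  "kljplamggfs" -> "ljplamggfs" -> "jplamggfs" -> "JPLAMGGFS"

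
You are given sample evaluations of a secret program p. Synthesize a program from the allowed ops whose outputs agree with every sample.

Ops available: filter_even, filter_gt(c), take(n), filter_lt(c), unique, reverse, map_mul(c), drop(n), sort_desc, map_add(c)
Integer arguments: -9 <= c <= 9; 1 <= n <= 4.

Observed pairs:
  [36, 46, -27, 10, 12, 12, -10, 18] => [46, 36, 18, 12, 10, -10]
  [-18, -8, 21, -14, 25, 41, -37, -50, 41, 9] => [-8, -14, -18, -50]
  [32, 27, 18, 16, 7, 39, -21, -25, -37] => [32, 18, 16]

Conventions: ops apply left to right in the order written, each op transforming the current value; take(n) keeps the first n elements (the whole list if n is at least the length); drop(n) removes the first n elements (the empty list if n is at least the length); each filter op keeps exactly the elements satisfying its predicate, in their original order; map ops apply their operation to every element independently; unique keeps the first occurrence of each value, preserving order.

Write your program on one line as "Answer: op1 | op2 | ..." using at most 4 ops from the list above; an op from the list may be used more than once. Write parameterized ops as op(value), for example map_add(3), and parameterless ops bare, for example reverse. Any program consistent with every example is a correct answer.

unique | reverse | filter_even | sort_desc

Check, running the answer program on each example:
  [36, 46, -27, 10, 12, 12, -10, 18] -> [36, 46, -27, 10, 12, -10, 18] -> [18, -10, 12, 10, -27, 46, 36] -> [18, -10, 12, 10, 46, 36] -> [46, 36, 18, 12, 10, -10]
  [-18, -8, 21, -14, 25, 41, -37, -50, 41, 9] -> [-18, -8, 21, -14, 25, 41, -37, -50, 9] -> [9, -50, -37, 41, 25, -14, 21, -8, -18] -> [-50, -14, -8, -18] -> [-8, -14, -18, -50]
  [32, 27, 18, 16, 7, 39, -21, -25, -37] -> [32, 27, 18, 16, 7, 39, -21, -25, -37] -> [-37, -25, -21, 39, 7, 16, 18, 27, 32] -> [16, 18, 32] -> [32, 18, 16]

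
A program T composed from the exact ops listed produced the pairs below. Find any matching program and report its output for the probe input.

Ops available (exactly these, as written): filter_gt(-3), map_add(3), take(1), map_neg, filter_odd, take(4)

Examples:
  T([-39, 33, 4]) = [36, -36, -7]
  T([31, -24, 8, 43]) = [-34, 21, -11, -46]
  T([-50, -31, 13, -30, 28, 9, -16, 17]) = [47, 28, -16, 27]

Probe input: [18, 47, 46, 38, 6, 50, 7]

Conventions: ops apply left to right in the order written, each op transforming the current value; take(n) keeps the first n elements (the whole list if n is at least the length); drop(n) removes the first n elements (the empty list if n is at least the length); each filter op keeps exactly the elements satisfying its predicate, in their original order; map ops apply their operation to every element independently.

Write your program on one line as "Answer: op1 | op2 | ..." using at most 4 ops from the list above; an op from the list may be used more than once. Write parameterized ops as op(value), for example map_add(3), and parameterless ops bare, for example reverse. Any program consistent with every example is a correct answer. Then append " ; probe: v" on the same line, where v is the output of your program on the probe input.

map_add(3) | map_neg | take(4) ; probe: [-21, -50, -49, -41]

Check, running the answer program on each example:
  [-39, 33, 4] -> [-36, 36, 7] -> [36, -36, -7] -> [36, -36, -7]
  [31, -24, 8, 43] -> [34, -21, 11, 46] -> [-34, 21, -11, -46] -> [-34, 21, -11, -46]
  [-50, -31, 13, -30, 28, 9, -16, 17] -> [-47, -28, 16, -27, 31, 12, -13, 20] -> [47, 28, -16, 27, -31, -12, 13, -20] -> [47, 28, -16, 27]
  probe: [18, 47, 46, 38, 6, 50, 7] -> [21, 50, 49, 41, 9, 53, 10] -> [-21, -50, -49, -41, -9, -53, -10] -> [-21, -50, -49, -41]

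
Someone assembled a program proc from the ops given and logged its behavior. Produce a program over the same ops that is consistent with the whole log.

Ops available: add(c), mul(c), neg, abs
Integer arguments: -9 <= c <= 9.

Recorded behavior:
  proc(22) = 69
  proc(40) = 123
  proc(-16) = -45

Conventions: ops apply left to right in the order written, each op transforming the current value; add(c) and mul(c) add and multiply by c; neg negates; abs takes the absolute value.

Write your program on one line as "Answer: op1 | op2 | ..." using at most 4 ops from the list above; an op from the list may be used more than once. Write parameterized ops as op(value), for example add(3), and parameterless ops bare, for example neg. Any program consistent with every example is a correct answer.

neg | add(-1) | neg | mul(3)

Check, running the answer program on each example:
  22 -> -22 -> -23 -> 23 -> 69
  40 -> -40 -> -41 -> 41 -> 123
  -16 -> 16 -> 15 -> -15 -> -45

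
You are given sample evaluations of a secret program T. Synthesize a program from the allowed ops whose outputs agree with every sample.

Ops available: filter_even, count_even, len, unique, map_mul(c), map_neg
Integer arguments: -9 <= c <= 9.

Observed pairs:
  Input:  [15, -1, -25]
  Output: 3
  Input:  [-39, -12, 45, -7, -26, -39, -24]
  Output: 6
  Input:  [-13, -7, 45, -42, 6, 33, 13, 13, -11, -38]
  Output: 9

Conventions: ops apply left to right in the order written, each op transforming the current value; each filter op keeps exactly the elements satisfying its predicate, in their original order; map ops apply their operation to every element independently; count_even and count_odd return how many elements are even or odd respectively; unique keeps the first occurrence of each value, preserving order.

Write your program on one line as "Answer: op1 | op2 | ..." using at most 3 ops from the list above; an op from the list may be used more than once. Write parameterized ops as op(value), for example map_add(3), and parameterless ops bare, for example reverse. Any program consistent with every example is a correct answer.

map_mul(-8) | unique | len

Check, running the answer program on each example:
  [15, -1, -25] -> [-120, 8, 200] -> [-120, 8, 200] -> 3
  [-39, -12, 45, -7, -26, -39, -24] -> [312, 96, -360, 56, 208, 312, 192] -> [312, 96, -360, 56, 208, 192] -> 6
  [-13, -7, 45, -42, 6, 33, 13, 13, -11, -38] -> [104, 56, -360, 336, -48, -264, -104, -104, 88, 304] -> [104, 56, -360, 336, -48, -264, -104, 88, 304] -> 9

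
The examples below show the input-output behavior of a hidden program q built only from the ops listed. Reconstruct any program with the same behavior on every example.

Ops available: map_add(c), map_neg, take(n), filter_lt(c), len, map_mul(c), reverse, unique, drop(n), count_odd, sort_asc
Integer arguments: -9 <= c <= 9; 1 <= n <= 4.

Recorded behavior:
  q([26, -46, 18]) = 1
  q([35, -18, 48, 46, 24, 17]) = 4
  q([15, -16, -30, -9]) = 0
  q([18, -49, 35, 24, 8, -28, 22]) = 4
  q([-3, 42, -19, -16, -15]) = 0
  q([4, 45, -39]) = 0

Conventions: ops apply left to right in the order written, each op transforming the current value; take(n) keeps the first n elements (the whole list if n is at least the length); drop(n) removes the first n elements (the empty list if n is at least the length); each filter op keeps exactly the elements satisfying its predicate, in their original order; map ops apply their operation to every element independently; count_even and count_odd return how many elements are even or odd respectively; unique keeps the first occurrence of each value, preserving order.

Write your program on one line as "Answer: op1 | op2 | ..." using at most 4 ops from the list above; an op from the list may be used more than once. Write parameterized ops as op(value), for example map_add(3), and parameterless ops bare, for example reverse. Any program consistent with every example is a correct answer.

map_neg | drop(2) | filter_lt(-6) | len

Check, running the answer program on each example:
  [26, -46, 18] -> [-26, 46, -18] -> [-18] -> [-18] -> 1
  [35, -18, 48, 46, 24, 17] -> [-35, 18, -48, -46, -24, -17] -> [-48, -46, -24, -17] -> [-48, -46, -24, -17] -> 4
  [15, -16, -30, -9] -> [-15, 16, 30, 9] -> [30, 9] -> [] -> 0
  [18, -49, 35, 24, 8, -28, 22] -> [-18, 49, -35, -24, -8, 28, -22] -> [-35, -24, -8, 28, -22] -> [-35, -24, -8, -22] -> 4
  [-3, 42, -19, -16, -15] -> [3, -42, 19, 16, 15] -> [19, 16, 15] -> [] -> 0
  [4, 45, -39] -> [-4, -45, 39] -> [39] -> [] -> 0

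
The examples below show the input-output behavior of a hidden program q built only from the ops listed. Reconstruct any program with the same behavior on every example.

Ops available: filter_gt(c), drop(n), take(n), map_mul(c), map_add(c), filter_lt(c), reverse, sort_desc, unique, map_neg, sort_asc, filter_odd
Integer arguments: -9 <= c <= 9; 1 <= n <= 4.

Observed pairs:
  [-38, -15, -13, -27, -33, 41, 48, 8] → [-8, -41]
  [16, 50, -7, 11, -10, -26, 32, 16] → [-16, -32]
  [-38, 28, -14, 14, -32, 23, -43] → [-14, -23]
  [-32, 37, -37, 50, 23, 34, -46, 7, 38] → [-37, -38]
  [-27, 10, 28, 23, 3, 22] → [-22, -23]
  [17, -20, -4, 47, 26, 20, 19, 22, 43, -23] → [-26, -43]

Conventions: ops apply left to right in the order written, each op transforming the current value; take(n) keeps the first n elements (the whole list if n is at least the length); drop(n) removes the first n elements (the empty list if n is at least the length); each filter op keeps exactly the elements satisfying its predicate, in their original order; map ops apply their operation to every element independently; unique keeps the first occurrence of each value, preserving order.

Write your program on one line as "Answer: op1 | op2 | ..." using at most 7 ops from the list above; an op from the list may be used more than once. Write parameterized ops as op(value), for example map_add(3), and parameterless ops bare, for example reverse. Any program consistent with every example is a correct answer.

sort_desc | unique | map_neg | drop(1) | take(2) | reverse

Check, running the answer program on each example:
  [-38, -15, -13, -27, -33, 41, 48, 8] -> [48, 41, 8, -13, -15, -27, -33, -38] -> [48, 41, 8, -13, -15, -27, -33, -38] -> [-48, -41, -8, 13, 15, 27, 33, 38] -> [-41, -8, 13, 15, 27, 33, 38] -> [-41, -8] -> [-8, -41]
  [16, 50, -7, 11, -10, -26, 32, 16] -> [50, 32, 16, 16, 11, -7, -10, -26] -> [50, 32, 16, 11, -7, -10, -26] -> [-50, -32, -16, -11, 7, 10, 26] -> [-32, -16, -11, 7, 10, 26] -> [-32, -16] -> [-16, -32]
  [-38, 28, -14, 14, -32, 23, -43] -> [28, 23, 14, -14, -32, -38, -43] -> [28, 23, 14, -14, -32, -38, -43] -> [-28, -23, -14, 14, 32, 38, 43] -> [-23, -14, 14, 32, 38, 43] -> [-23, -14] -> [-14, -23]
  [-32, 37, -37, 50, 23, 34, -46, 7, 38] -> [50, 38, 37, 34, 23, 7, -32, -37, -46] -> [50, 38, 37, 34, 23, 7, -32, -37, -46] -> [-50, -38, -37, -34, -23, -7, 32, 37, 46] -> [-38, -37, -34, -23, -7, 32, 37, 46] -> [-38, -37] -> [-37, -38]
  [-27, 10, 28, 23, 3, 22] -> [28, 23, 22, 10, 3, -27] -> [28, 23, 22, 10, 3, -27] -> [-28, -23, -22, -10, -3, 27] -> [-23, -22, -10, -3, 27] -> [-23, -22] -> [-22, -23]
  [17, -20, -4, 47, 26, 20, 19, 22, 43, -23] -> [47, 43, 26, 22, 20, 19, 17, -4, -20, -23] -> [47, 43, 26, 22, 20, 19, 17, -4, -20, -23] -> [-47, -43, -26, -22, -20, -19, -17, 4, 20, 23] -> [-43, -26, -22, -20, -19, -17, 4, 20, 23] -> [-43, -26] -> [-26, -43]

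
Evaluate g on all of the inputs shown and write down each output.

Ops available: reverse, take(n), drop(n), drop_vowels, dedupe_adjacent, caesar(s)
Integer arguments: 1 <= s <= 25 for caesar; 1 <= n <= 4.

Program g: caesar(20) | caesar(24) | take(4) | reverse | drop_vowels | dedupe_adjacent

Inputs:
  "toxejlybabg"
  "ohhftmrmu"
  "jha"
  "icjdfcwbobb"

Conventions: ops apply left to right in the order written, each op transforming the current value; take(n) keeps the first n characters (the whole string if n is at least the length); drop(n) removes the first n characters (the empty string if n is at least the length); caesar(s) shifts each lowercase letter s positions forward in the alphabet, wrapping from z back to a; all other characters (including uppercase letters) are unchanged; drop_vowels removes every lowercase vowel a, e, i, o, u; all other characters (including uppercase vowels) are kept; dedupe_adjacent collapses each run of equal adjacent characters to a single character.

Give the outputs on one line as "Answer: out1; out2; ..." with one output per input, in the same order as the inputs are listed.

"wpgl"; "xzg"; "szb"; "vb"

Execution, op by op:
  "toxejlybabg" -> "nirydfsvuva" -> "lgpwbdqtsty" -> "lgpw" -> "wpgl" -> "wpgl" -> "wpgl"
  "ohhftmrmu" -> "ibbznglgo" -> "gzzxlejem" -> "gzzx" -> "xzzg" -> "xzzg" -> "xzg"
  "jha" -> "dbu" -> "bzs" -> "bzs" -> "szb" -> "szb" -> "szb"
  "icjdfcwbobb" -> "cwdxzwqvivv" -> "aubvxuotgtt" -> "aubv" -> "vbua" -> "vb" -> "vb"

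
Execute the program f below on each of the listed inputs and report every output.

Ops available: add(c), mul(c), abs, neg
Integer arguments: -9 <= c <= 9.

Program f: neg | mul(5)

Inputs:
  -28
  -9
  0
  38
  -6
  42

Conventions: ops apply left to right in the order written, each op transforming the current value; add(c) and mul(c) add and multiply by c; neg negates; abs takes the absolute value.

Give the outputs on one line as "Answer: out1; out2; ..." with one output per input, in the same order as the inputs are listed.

Execution, op by op:
  -28 -> 28 -> 140
  -9 -> 9 -> 45
  0 -> 0 -> 0
  38 -> -38 -> -190
  -6 -> 6 -> 30
  42 -> -42 -> -210

140; 45; 0; -190; 30; -210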